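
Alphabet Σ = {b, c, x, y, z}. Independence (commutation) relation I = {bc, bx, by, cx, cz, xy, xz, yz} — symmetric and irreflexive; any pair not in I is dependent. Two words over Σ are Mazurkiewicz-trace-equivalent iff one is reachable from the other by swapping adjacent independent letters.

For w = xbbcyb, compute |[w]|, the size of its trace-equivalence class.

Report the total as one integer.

drop 0:x onto floor
drop 1:b onto floor
drop 2:b onto {1:b}
drop 3:c onto floor
drop 4:y onto {3:c}
drop 5:b onto {2:b}
ground layer = {0:x, 1:b, 3:c}
drop-orders for the pieces not yet dropped (sum over which currently-grounded one goes next):
  1 to go: {0} 1  {4} 1  {5} 1
  2 to go: {0,4} 2  {0,5} 2  {2,5} 1  {3,4} 1  {4,5} 2
  3 to go: {0,2,5} 3  {0,3,4} 3  {0,4,5} 6  {1,2,5} 1  {2,4,5} 3  {3,4,5} 3
  4 to go: {0,1,2,5} 4  {0,2,4,5} 12  {0,3,4,5} 12  {1,2,4,5} 4  {2,3,4,5} 6
  if 0:x drops first: 10 orders
  if 1:b drops first: 30 orders
  if 3:c drops first: 20 orders
heap linearizations: 60

60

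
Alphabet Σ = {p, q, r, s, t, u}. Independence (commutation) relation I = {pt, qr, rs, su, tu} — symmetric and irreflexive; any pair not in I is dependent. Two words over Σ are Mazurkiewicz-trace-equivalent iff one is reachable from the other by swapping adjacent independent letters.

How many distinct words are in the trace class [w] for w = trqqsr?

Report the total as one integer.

0(t) covers ∅
1(r) covers 0:t
2(q) covers 0:t
3(q) covers 2:q
4(s) covers 3:q
5(r) covers 1:r
floor of heap: 0:t
completions by unplaced set U, small U first (add the entries for U minus each lowest piece of U):
  |U|=1: {4}:1  {5}:1
  |U|=2: {1,5}:1  {3,4}:1  {4,5}:2
  |U|=3: {1,4,5}:3  {2,3,4}:1  {3,4,5}:3
  |U|=4: {1,3,4,5}:6  {2,3,4,5}:4
  start at 0(t): 10

10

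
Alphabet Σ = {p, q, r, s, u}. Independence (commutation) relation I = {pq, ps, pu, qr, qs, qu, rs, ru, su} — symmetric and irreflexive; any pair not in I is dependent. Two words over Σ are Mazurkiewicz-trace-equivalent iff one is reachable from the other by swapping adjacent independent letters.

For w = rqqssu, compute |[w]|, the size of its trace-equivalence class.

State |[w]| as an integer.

180

drop 0:r onto floor
drop 1:q onto floor
drop 2:q onto {1:q}
drop 3:s onto floor
drop 4:s onto {3:s}
drop 5:u onto floor
ground layer = {0:r, 1:q, 3:s, 5:u}
drop-orders for the pieces not yet dropped (sum over which currently-grounded one goes next):
  1 to go: {0} 1  {2} 1  {4} 1  {5} 1
  2 to go: {0,2} 2  {0,4} 2  {0,5} 2  {1,2} 1  {2,4} 2  {2,5} 2  {3,4} 1  {4,5} 2
  3 to go: {0,1,2} 3  {0,2,4} 6  {0,2,5} 6  {0,3,4} 3  {0,4,5} 6  {1,2,4} 3  {1,2,5} 3  {2,3,4} 3  {2,4,5} 6  {3,4,5} 3
  4 to go: {0,1,2,4} 12  {0,1,2,5} 12  {0,2,3,4} 12  {0,2,4,5} 24  {0,3,4,5} 12  {1,2,3,4} 6  {1,2,4,5} 12  {2,3,4,5} 12
  if 0:r drops first: 30 orders
  if 1:q drops first: 60 orders
  if 3:s drops first: 60 orders
  if 5:u drops first: 30 orders
heap linearizations: 180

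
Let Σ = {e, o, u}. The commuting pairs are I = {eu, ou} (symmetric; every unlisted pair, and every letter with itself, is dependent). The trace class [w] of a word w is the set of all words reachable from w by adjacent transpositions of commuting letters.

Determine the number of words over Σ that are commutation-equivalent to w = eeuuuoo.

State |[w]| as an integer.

piece 0:e — minimal
piece 1:e rests on {0:e}
piece 2:u — minimal
piece 3:u rests on {2:u}
piece 4:u rests on {3:u}
piece 5:o rests on {1:e}
piece 6:o rests on {5:o}
minimal pieces: {0:e, 2:u}
ways to finish when only these pieces remain (= sum over removing one remaining piece with nothing left below it):
  1 left: {4}→1  {6}→1
  2 left: {3,4}→1  {4,6}→2  {5,6}→1
  3 left: {1,5,6}→1  {2,3,4}→1  {3,4,6}→3  {4,5,6}→3
  4 left: {0,1,5,6}→1  {1,4,5,6}→4  {2,3,4,6}→4  {3,4,5,6}→6
  5 left: {0,1,4,5,6}→5  {1,3,4,5,6}→10  {2,3,4,5,6}→10
  placing 0:e first → 20 extensions
  placing 2:u first → 15 extensions
total linear extensions = 35

35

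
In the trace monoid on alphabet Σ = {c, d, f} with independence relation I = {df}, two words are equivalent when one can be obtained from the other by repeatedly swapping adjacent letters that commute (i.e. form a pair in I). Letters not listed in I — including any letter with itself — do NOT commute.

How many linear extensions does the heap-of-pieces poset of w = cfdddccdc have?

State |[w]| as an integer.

4

piece 0:c — minimal
piece 1:f rests on {0:c}
piece 2:d rests on {0:c}
piece 3:d rests on {2:d}
piece 4:d rests on {3:d}
piece 5:c rests on {1:f, 4:d}
piece 6:c rests on {5:c}
piece 7:d rests on {6:c}
piece 8:c rests on {7:d}
minimal pieces: {0:c}
ways to finish when only these pieces remain (= sum over removing one remaining piece with nothing left below it):
  1 left: {8}→1
  2 left: {7,8}→1
  3 left: {6,7,8}→1
  4 left: {5,6,7,8}→1
  5 left: {1,5,6,7,8}→1  {4,5,6,7,8}→1
  6 left: {1,4,5,6,7,8}→2  {3,4,5,6,7,8}→1
  7 left: {1,3,4,5,6,7,8}→3  {2,3,4,5,6,7,8}→1
  placing 0:c first → 4 extensions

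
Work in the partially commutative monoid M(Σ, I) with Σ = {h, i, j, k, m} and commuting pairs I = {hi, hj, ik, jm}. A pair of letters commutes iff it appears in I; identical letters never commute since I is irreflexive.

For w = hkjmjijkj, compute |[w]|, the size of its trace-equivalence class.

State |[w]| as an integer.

3

piece 0:h — minimal
piece 1:k rests on {0:h}
piece 2:j rests on {1:k}
piece 3:m rests on {1:k}
piece 4:j rests on {2:j}
piece 5:i rests on {3:m, 4:j}
piece 6:j rests on {5:i}
piece 7:k rests on {6:j}
piece 8:j rests on {7:k}
minimal pieces: {0:h}
ways to finish when only these pieces remain (= sum over removing one remaining piece with nothing left below it):
  1 left: {8}→1
  2 left: {7,8}→1
  3 left: {6,7,8}→1
  4 left: {5,6,7,8}→1
  5 left: {3,5,6,7,8}→1  {4,5,6,7,8}→1
  6 left: {2,4,5,6,7,8}→1  {3,4,5,6,7,8}→2
  7 left: {2,3,4,5,6,7,8}→3
  placing 0:h first → 3 extensions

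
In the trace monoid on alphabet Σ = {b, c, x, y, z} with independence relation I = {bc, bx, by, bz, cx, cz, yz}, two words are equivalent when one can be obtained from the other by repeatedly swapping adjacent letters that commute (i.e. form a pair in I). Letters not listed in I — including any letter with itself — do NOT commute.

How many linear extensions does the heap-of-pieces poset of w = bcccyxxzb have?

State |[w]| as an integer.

#0=b has no predecessor
#1=c has no predecessor
#2=c depends on [1:c]
#3=c depends on [2:c]
#4=y depends on [3:c]
#5=x depends on [4:y]
#6=x depends on [5:x]
#7=z depends on [6:x]
#8=b depends on [0:b]
sources: [0:b, 1:c]
N(rest) = Σ N(rest − s) over sources s of rest; N(one piece) = 1:
  size 1 → [7]=1  [8]=1
  size 2 → [0,8]=1  [6,7]=1  [7,8]=2
  size 3 → [0,7,8]=3  [5,6,7]=1  [6,7,8]=3
  size 4 → [0,6,7,8]=6  [4,5,6,7]=1  [5,6,7,8]=4
  size 5 → [0,5,6,7,8]=10  [3,4,5,6,7]=1  [4,5,6,7,8]=5
  size 6 → [0,4,5,6,7,8]=15  [2,3,4,5,6,7]=1  [3,4,5,6,7,8]=6
  size 7 → [0,3,4,5,6,7,8]=21  [1,2,3,4,5,6,7]=1  [2,3,4,5,6,7,8]=7
  first=0(b) contributes 8
  first=1(c) contributes 28
|[w]| = 36

36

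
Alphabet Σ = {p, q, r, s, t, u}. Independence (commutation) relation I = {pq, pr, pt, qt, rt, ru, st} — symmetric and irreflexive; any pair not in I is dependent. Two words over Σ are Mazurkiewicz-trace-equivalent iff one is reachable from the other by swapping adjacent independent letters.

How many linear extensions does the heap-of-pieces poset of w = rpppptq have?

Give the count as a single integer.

piece 0:r — minimal
piece 1:p — minimal
piece 2:p rests on {1:p}
piece 3:p rests on {2:p}
piece 4:p rests on {3:p}
piece 5:t — minimal
piece 6:q rests on {0:r}
minimal pieces: {0:r, 1:p, 5:t}
ways to finish when only these pieces remain (= sum over removing one remaining piece with nothing left below it):
  1 left: {4}→1  {5}→1  {6}→1
  2 left: {0,6}→1  {3,4}→1  {4,5}→2  {4,6}→2  {5,6}→2
  3 left: {0,4,6}→3  {0,5,6}→3  {2,3,4}→1  {3,4,5}→3  {3,4,6}→3  {4,5,6}→6
  4 left: {0,3,4,6}→6  {0,4,5,6}→12  {1,2,3,4}→1  {2,3,4,5}→4  {2,3,4,6}→4  {3,4,5,6}→12
  5 left: {0,2,3,4,6}→10  {0,3,4,5,6}→30  {1,2,3,4,5}→5  {1,2,3,4,6}→5  {2,3,4,5,6}→20
  placing 0:r first → 30 extensions
  placing 1:p first → 60 extensions
  placing 5:t first → 15 extensions
total linear extensions = 105

105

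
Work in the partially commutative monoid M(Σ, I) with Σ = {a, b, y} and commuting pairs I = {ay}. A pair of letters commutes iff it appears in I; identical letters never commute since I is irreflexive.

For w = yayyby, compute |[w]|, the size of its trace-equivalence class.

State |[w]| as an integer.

4

piece 0:y — minimal
piece 1:a — minimal
piece 2:y rests on {0:y}
piece 3:y rests on {2:y}
piece 4:b rests on {1:a, 3:y}
piece 5:y rests on {4:b}
minimal pieces: {0:y, 1:a}
ways to finish when only these pieces remain (= sum over removing one remaining piece with nothing left below it):
  1 left: {5}→1
  2 left: {4,5}→1
  3 left: {1,4,5}→1  {3,4,5}→1
  4 left: {1,3,4,5}→2  {2,3,4,5}→1
  placing 0:y first → 3 extensions
  placing 1:a first → 1 extensions
total linear extensions = 4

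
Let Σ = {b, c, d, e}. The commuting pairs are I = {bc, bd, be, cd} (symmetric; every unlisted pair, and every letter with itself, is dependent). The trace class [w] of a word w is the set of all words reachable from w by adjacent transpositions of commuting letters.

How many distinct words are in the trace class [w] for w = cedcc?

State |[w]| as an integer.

3

0(c) covers ∅
1(e) covers 0:c
2(d) covers 1:e
3(c) covers 1:e
4(c) covers 3:c
floor of heap: 0:c
completions by unplaced set U, small U first (add the entries for U minus each lowest piece of U):
  |U|=1: {2}:1  {4}:1
  |U|=2: {2,4}:2  {3,4}:1
  |U|=3: {2,3,4}:3
  start at 0(c): 3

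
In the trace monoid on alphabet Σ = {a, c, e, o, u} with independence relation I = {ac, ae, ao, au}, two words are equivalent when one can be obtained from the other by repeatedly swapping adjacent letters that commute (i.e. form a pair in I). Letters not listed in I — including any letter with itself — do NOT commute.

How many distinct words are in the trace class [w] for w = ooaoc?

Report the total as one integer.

5

0(o) covers ∅
1(o) covers 0:o
2(a) covers ∅
3(o) covers 1:o
4(c) covers 3:o
floor of heap: 0:o, 2:a
completions by unplaced set U, small U first (add the entries for U minus each lowest piece of U):
  |U|=1: {2}:1  {4}:1
  |U|=2: {2,4}:2  {3,4}:1
  |U|=3: {1,3,4}:1  {2,3,4}:3
  start at 0(o): 4
  start at 2(a): 1
sum over floor = 5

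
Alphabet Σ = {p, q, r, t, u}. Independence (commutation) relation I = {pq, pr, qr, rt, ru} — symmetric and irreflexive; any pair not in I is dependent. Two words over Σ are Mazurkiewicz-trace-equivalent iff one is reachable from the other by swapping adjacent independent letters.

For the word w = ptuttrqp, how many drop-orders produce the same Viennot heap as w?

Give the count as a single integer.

16

#0=p has no predecessor
#1=t depends on [0:p]
#2=u depends on [1:t]
#3=t depends on [2:u]
#4=t depends on [3:t]
#5=r has no predecessor
#6=q depends on [4:t]
#7=p depends on [4:t]
sources: [0:p, 5:r]
N(rest) = Σ N(rest − s) over sources s of rest; N(one piece) = 1:
  size 1 → [5]=1  [6]=1  [7]=1
  size 2 → [5,6]=2  [5,7]=2  [6,7]=2
  size 3 → [4,6,7]=2  [5,6,7]=6
  size 4 → [3,4,6,7]=2  [4,5,6,7]=8
  size 5 → [2,3,4,6,7]=2  [3,4,5,6,7]=10
  size 6 → [1,2,3,4,6,7]=2  [2,3,4,5,6,7]=12
  first=0(p) contributes 14
  first=5(r) contributes 2
|[w]| = 16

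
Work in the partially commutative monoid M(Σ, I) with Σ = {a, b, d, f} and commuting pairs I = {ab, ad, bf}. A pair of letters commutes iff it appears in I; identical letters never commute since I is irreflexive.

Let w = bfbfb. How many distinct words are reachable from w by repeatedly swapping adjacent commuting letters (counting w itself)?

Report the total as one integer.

0(b) covers ∅
1(f) covers ∅
2(b) covers 0:b
3(f) covers 1:f
4(b) covers 2:b
floor of heap: 0:b, 1:f
completions by unplaced set U, small U first (add the entries for U minus each lowest piece of U):
  |U|=1: {3}:1  {4}:1
  |U|=2: {1,3}:1  {2,4}:1  {3,4}:2
  |U|=3: {0,2,4}:1  {1,3,4}:3  {2,3,4}:3
  start at 0(b): 6
  start at 1(f): 4
sum over floor = 10

10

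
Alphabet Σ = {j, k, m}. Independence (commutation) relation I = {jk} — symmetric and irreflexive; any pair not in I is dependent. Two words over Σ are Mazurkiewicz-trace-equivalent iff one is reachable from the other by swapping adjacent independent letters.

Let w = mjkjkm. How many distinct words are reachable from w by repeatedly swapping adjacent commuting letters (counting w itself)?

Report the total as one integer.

6

#0=m has no predecessor
#1=j depends on [0:m]
#2=k depends on [0:m]
#3=j depends on [1:j]
#4=k depends on [2:k]
#5=m depends on [3:j, 4:k]
sources: [0:m]
N(rest) = Σ N(rest − s) over sources s of rest; N(one piece) = 1:
  size 1 → [5]=1
  size 2 → [3,5]=1  [4,5]=1
  size 3 → [1,3,5]=1  [2,4,5]=1  [3,4,5]=2
  size 4 → [1,3,4,5]=3  [2,3,4,5]=3
  first=0(m) contributes 6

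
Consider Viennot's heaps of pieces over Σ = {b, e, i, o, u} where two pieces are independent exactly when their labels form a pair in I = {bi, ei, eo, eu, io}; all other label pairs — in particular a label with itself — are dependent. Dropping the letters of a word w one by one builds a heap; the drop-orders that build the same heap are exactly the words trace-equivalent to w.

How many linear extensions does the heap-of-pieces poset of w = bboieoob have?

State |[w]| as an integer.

0(b) covers ∅
1(b) covers 0:b
2(o) covers 1:b
3(i) covers ∅
4(e) covers 1:b
5(o) covers 2:o
6(o) covers 5:o
7(b) covers 4:e, 6:o
floor of heap: 0:b, 3:i
completions by unplaced set U, small U first (add the entries for U minus each lowest piece of U):
  |U|=1: {3}:1  {7}:1
  |U|=2: {3,7}:2  {4,7}:1  {6,7}:1
  |U|=3: {3,4,7}:3  {3,6,7}:3  {4,6,7}:2  {5,6,7}:1
  |U|=4: {2,5,6,7}:1  {3,4,6,7}:8  {3,5,6,7}:4  {4,5,6,7}:3
  |U|=5: {2,3,5,6,7}:5  {2,4,5,6,7}:4  {3,4,5,6,7}:15
  |U|=6: {1,2,4,5,6,7}:4  {2,3,4,5,6,7}:24
  start at 0(b): 28
  start at 3(i): 4
sum over floor = 32

32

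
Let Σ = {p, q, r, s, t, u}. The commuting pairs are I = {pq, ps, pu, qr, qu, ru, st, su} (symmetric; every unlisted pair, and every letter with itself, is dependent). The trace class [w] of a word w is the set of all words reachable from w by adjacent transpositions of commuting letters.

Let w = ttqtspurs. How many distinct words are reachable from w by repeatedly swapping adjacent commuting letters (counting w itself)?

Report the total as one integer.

drop 0:t onto floor
drop 1:t onto {0:t}
drop 2:q onto {1:t}
drop 3:t onto {2:q}
drop 4:s onto {2:q}
drop 5:p onto {3:t}
drop 6:u onto {3:t}
drop 7:r onto {4:s, 5:p}
drop 8:s onto {7:r}
ground layer = {0:t}
drop-orders for the pieces not yet dropped (sum over which currently-grounded one goes next):
  1 to go: {6} 1  {8} 1
  2 to go: {6,8} 2  {7,8} 1
  3 to go: {4,7,8} 1  {5,7,8} 1  {6,7,8} 3
  4 to go: {4,5,7,8} 2  {4,6,7,8} 4  {5,6,7,8} 4
  5 to go: {3,5,6,7,8} 4  {4,5,6,7,8} 10
  6 to go: {3,4,5,6,7,8} 14
  7 to go: {2,3,4,5,6,7,8} 14
  if 0:t drops first: 14 orders

14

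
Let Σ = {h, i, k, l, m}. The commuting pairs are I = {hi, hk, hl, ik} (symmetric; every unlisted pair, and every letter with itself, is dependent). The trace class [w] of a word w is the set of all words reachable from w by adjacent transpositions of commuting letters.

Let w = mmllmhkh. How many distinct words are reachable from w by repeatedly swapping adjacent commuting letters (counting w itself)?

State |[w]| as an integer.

piece 0:m — minimal
piece 1:m rests on {0:m}
piece 2:l rests on {1:m}
piece 3:l rests on {2:l}
piece 4:m rests on {3:l}
piece 5:h rests on {4:m}
piece 6:k rests on {4:m}
piece 7:h rests on {5:h}
minimal pieces: {0:m}
ways to finish when only these pieces remain (= sum over removing one remaining piece with nothing left below it):
  1 left: {6}→1  {7}→1
  2 left: {5,7}→1  {6,7}→2
  3 left: {5,6,7}→3
  4 left: {4,5,6,7}→3
  5 left: {3,4,5,6,7}→3
  6 left: {2,3,4,5,6,7}→3
  placing 0:m first → 3 extensions

3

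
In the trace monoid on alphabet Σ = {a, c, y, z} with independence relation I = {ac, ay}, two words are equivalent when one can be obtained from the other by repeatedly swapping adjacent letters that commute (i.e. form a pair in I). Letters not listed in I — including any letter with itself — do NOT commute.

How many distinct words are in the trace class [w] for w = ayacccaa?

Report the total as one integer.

drop 0:a onto floor
drop 1:y onto floor
drop 2:a onto {0:a}
drop 3:c onto {1:y}
drop 4:c onto {3:c}
drop 5:c onto {4:c}
drop 6:a onto {2:a}
drop 7:a onto {6:a}
ground layer = {0:a, 1:y}
drop-orders for the pieces not yet dropped (sum over which currently-grounded one goes next):
  1 to go: {5} 1  {7} 1
  2 to go: {4,5} 1  {5,7} 2  {6,7} 1
  3 to go: {2,6,7} 1  {3,4,5} 1  {4,5,7} 3  {5,6,7} 3
  4 to go: {0,2,6,7} 1  {1,3,4,5} 1  {2,5,6,7} 4  {3,4,5,7} 4  {4,5,6,7} 6
  5 to go: {0,2,5,6,7} 5  {1,3,4,5,7} 5  {2,4,5,6,7} 10  {3,4,5,6,7} 10
  6 to go: {0,2,4,5,6,7} 15  {1,3,4,5,6,7} 15  {2,3,4,5,6,7} 20
  if 0:a drops first: 35 orders
  if 1:y drops first: 35 orders
heap linearizations: 70

70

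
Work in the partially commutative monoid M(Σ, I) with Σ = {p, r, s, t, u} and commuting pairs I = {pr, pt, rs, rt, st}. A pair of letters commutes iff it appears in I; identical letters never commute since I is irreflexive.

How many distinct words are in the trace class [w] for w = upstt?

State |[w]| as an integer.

6

#0=u has no predecessor
#1=p depends on [0:u]
#2=s depends on [1:p]
#3=t depends on [0:u]
#4=t depends on [3:t]
sources: [0:u]
N(rest) = Σ N(rest − s) over sources s of rest; N(one piece) = 1:
  size 1 → [2]=1  [4]=1
  size 2 → [1,2]=1  [2,4]=2  [3,4]=1
  size 3 → [1,2,4]=3  [2,3,4]=3
  first=0(u) contributes 6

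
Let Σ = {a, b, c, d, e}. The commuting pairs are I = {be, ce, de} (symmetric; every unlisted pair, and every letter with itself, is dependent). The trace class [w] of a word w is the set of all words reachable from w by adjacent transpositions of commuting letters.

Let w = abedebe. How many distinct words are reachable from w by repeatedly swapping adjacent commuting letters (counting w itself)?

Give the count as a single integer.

drop 0:a onto floor
drop 1:b onto {0:a}
drop 2:e onto {0:a}
drop 3:d onto {1:b}
drop 4:e onto {2:e}
drop 5:b onto {3:d}
drop 6:e onto {4:e}
ground layer = {0:a}
drop-orders for the pieces not yet dropped (sum over which currently-grounded one goes next):
  1 to go: {5} 1  {6} 1
  2 to go: {3,5} 1  {4,6} 1  {5,6} 2
  3 to go: {1,3,5} 1  {2,4,6} 1  {3,5,6} 3  {4,5,6} 3
  4 to go: {1,3,5,6} 4  {2,4,5,6} 4  {3,4,5,6} 6
  5 to go: {1,3,4,5,6} 10  {2,3,4,5,6} 10
  if 0:a drops first: 20 orders

20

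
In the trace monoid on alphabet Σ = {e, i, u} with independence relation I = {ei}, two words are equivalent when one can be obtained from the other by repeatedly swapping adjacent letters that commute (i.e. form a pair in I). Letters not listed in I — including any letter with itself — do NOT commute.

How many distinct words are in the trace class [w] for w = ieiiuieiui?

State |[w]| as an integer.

0(i) covers ∅
1(e) covers ∅
2(i) covers 0:i
3(i) covers 2:i
4(u) covers 1:e, 3:i
5(i) covers 4:u
6(e) covers 4:u
7(i) covers 5:i
8(u) covers 6:e, 7:i
9(i) covers 8:u
floor of heap: 0:i, 1:e
completions by unplaced set U, small U first (add the entries for U minus each lowest piece of U):
  |U|=1: {9}:1
  |U|=2: {8,9}:1
  |U|=3: {6,8,9}:1  {7,8,9}:1
  |U|=4: {5,7,8,9}:1  {6,7,8,9}:2
  |U|=5: {5,6,7,8,9}:3
  |U|=6: {4,5,6,7,8,9}:3
  |U|=7: {1,4,5,6,7,8,9}:3  {3,4,5,6,7,8,9}:3
  |U|=8: {1,3,4,5,6,7,8,9}:6  {2,3,4,5,6,7,8,9}:3
  start at 0(i): 9
  start at 1(e): 3
sum over floor = 12

12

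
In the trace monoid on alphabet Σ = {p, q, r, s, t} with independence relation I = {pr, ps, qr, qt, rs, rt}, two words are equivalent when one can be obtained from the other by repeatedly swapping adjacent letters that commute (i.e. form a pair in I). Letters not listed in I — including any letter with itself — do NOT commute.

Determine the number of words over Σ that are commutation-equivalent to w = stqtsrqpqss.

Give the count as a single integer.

#0=s has no predecessor
#1=t depends on [0:s]
#2=q depends on [0:s]
#3=t depends on [1:t]
#4=s depends on [2:q, 3:t]
#5=r has no predecessor
#6=q depends on [4:s]
#7=p depends on [6:q]
#8=q depends on [7:p]
#9=s depends on [8:q]
#10=s depends on [9:s]
sources: [0:s, 5:r]
N(rest) = Σ N(rest − s) over sources s of rest; N(one piece) = 1:
  size 1 → [5]=1  [10]=1
  size 2 → [5,10]=2  [9,10]=1
  size 3 → [5,9,10]=3  [8,9,10]=1
  size 4 → [5,8,9,10]=4  [7,8,9,10]=1
  size 5 → [5,7,8,9,10]=5  [6,7,8,9,10]=1
  size 6 → [4,6,7,8,9,10]=1  [5,6,7,8,9,10]=6
  size 7 → [2,4,6,7,8,9,10]=1  [3,4,6,7,8,9,10]=1  [4,5,6,7,8,9,10]=7
  size 8 → [1,3,4,6,7,8,9,10]=1  [2,3,4,6,7,8,9,10]=2  [2,4,5,6,7,8,9,10]=8  [3,4,5,6,7,8,9,10]=8
  size 9 → [1,2,3,4,6,7,8,9,10]=3  [1,3,4,5,6,7,8,9,10]=9  [2,3,4,5,6,7,8,9,10]=18
  first=0(s) contributes 30
  first=5(r) contributes 3
|[w]| = 33

33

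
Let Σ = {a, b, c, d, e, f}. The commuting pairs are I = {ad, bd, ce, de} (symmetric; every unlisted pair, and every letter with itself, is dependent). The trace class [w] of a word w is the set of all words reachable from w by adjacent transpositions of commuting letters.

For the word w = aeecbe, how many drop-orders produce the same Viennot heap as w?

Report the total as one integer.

piece 0:a — minimal
piece 1:e rests on {0:a}
piece 2:e rests on {1:e}
piece 3:c rests on {0:a}
piece 4:b rests on {2:e, 3:c}
piece 5:e rests on {4:b}
minimal pieces: {0:a}
ways to finish when only these pieces remain (= sum over removing one remaining piece with nothing left below it):
  1 left: {5}→1
  2 left: {4,5}→1
  3 left: {2,4,5}→1  {3,4,5}→1
  4 left: {1,2,4,5}→1  {2,3,4,5}→2
  placing 0:a first → 3 extensions

3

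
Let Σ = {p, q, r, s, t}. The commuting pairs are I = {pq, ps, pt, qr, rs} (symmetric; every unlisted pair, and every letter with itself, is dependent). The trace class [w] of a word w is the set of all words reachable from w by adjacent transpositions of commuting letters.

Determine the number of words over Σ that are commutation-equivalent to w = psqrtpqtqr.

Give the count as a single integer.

#0=p has no predecessor
#1=s has no predecessor
#2=q depends on [1:s]
#3=r depends on [0:p]
#4=t depends on [2:q, 3:r]
#5=p depends on [3:r]
#6=q depends on [4:t]
#7=t depends on [6:q]
#8=q depends on [7:t]
#9=r depends on [5:p, 7:t]
sources: [0:p, 1:s]
N(rest) = Σ N(rest − s) over sources s of rest; N(one piece) = 1:
  size 1 → [8]=1  [9]=1
  size 2 → [5,9]=1  [8,9]=2
  size 3 → [5,8,9]=3  [7,8,9]=2
  size 4 → [5,7,8,9]=5  [6,7,8,9]=2
  size 5 → [4,6,7,8,9]=2  [5,6,7,8,9]=7
  size 6 → [2,4,6,7,8,9]=2  [4,5,6,7,8,9]=9
  size 7 → [1,2,4,6,7,8,9]=2  [2,4,5,6,7,8,9]=11  [3,4,5,6,7,8,9]=9
  size 8 → [0,3,4,5,6,7,8,9]=9  [1,2,4,5,6,7,8,9]=13  [2,3,4,5,6,7,8,9]=20
  first=0(p) contributes 33
  first=1(s) contributes 29
|[w]| = 62

62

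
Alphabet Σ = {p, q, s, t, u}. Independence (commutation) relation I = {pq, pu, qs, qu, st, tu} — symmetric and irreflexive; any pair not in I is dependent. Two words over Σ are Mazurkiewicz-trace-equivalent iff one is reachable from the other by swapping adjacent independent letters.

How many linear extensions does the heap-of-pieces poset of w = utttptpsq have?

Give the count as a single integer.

#0=u has no predecessor
#1=t has no predecessor
#2=t depends on [1:t]
#3=t depends on [2:t]
#4=p depends on [3:t]
#5=t depends on [4:p]
#6=p depends on [5:t]
#7=s depends on [0:u, 6:p]
#8=q depends on [5:t]
sources: [0:u, 1:t]
N(rest) = Σ N(rest − s) over sources s of rest; N(one piece) = 1:
  size 1 → [7]=1  [8]=1
  size 2 → [0,7]=1  [6,7]=1  [7,8]=2
  size 3 → [0,6,7]=2  [0,7,8]=3  [6,7,8]=3
  size 4 → [0,6,7,8]=8  [5,6,7,8]=3
  size 5 → [0,5,6,7,8]=11  [4,5,6,7,8]=3
  size 6 → [0,4,5,6,7,8]=14  [3,4,5,6,7,8]=3
  size 7 → [0,3,4,5,6,7,8]=17  [2,3,4,5,6,7,8]=3
  first=0(u) contributes 3
  first=1(t) contributes 20
|[w]| = 23

23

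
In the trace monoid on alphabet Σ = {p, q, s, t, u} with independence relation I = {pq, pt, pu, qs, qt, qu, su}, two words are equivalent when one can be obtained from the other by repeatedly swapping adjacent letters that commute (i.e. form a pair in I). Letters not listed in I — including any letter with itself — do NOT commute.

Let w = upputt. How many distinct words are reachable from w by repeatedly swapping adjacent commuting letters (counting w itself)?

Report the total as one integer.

15

drop 0:u onto floor
drop 1:p onto floor
drop 2:p onto {1:p}
drop 3:u onto {0:u}
drop 4:t onto {3:u}
drop 5:t onto {4:t}
ground layer = {0:u, 1:p}
drop-orders for the pieces not yet dropped (sum over which currently-grounded one goes next):
  1 to go: {2} 1  {5} 1
  2 to go: {1,2} 1  {2,5} 2  {4,5} 1
  3 to go: {1,2,5} 3  {2,4,5} 3  {3,4,5} 1
  4 to go: {0,3,4,5} 1  {1,2,4,5} 6  {2,3,4,5} 4
  if 0:u drops first: 10 orders
  if 1:p drops first: 5 orders
heap linearizations: 15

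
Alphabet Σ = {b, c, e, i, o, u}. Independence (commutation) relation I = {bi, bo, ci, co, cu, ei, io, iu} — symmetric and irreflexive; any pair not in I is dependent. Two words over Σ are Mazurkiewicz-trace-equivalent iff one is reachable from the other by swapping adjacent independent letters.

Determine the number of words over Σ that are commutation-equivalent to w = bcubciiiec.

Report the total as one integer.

0(b) covers ∅
1(c) covers 0:b
2(u) covers 0:b
3(b) covers 1:c, 2:u
4(c) covers 3:b
5(i) covers ∅
6(i) covers 5:i
7(i) covers 6:i
8(e) covers 4:c
9(c) covers 8:e
floor of heap: 0:b, 5:i
completions by unplaced set U, small U first (add the entries for U minus each lowest piece of U):
  |U|=1: {7}:1  {9}:1
  |U|=2: {6,7}:1  {7,9}:2  {8,9}:1
  |U|=3: {4,8,9}:1  {5,6,7}:1  {6,7,9}:3  {7,8,9}:3
  |U|=4: {3,4,8,9}:1  {4,7,8,9}:4  {5,6,7,9}:4  {6,7,8,9}:6
  |U|=5: {1,3,4,8,9}:1  {2,3,4,8,9}:1  {3,4,7,8,9}:5  {4,6,7,8,9}:10  {5,6,7,8,9}:10
  |U|=6: {1,2,3,4,8,9}:2  {1,3,4,7,8,9}:6  {2,3,4,7,8,9}:6  {3,4,6,7,8,9}:15  {4,5,6,7,8,9}:20
  |U|=7: {0,1,2,3,4,8,9}:2  {1,2,3,4,7,8,9}:14  {1,3,4,6,7,8,9}:21  {2,3,4,6,7,8,9}:21  {3,4,5,6,7,8,9}:35
  |U|=8: {0,1,2,3,4,7,8,9}:16  {1,2,3,4,6,7,8,9}:56  {1,3,4,5,6,7,8,9}:56  {2,3,4,5,6,7,8,9}:56
  start at 0(b): 168
  start at 5(i): 72
sum over floor = 240

240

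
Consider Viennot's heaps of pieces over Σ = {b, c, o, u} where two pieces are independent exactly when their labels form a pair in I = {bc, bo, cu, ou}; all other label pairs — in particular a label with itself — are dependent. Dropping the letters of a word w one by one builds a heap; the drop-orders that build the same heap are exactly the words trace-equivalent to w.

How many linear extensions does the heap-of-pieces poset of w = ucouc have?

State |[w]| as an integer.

piece 0:u — minimal
piece 1:c — minimal
piece 2:o rests on {1:c}
piece 3:u rests on {0:u}
piece 4:c rests on {2:o}
minimal pieces: {0:u, 1:c}
ways to finish when only these pieces remain (= sum over removing one remaining piece with nothing left below it):
  1 left: {3}→1  {4}→1
  2 left: {0,3}→1  {2,4}→1  {3,4}→2
  3 left: {0,3,4}→3  {1,2,4}→1  {2,3,4}→3
  placing 0:u first → 4 extensions
  placing 1:c first → 6 extensions
total linear extensions = 10

10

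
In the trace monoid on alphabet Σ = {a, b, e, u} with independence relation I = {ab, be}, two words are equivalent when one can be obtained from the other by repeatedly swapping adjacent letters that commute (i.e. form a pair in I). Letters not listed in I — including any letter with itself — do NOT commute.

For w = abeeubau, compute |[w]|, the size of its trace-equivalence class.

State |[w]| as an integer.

8

drop 0:a onto floor
drop 1:b onto floor
drop 2:e onto {0:a}
drop 3:e onto {2:e}
drop 4:u onto {1:b, 3:e}
drop 5:b onto {4:u}
drop 6:a onto {4:u}
drop 7:u onto {5:b, 6:a}
ground layer = {0:a, 1:b}
drop-orders for the pieces not yet dropped (sum over which currently-grounded one goes next):
  1 to go: {7} 1
  2 to go: {5,7} 1  {6,7} 1
  3 to go: {5,6,7} 2
  4 to go: {4,5,6,7} 2
  5 to go: {1,4,5,6,7} 2  {3,4,5,6,7} 2
  6 to go: {1,3,4,5,6,7} 4  {2,3,4,5,6,7} 2
  if 0:a drops first: 6 orders
  if 1:b drops first: 2 orders
heap linearizations: 8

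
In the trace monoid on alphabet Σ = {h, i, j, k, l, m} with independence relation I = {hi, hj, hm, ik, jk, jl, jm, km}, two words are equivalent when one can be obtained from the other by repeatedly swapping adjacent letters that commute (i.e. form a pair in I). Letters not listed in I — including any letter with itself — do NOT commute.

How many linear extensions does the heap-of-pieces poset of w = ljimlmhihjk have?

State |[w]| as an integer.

40

drop 0:l onto floor
drop 1:j onto floor
drop 2:i onto {0:l, 1:j}
drop 3:m onto {2:i}
drop 4:l onto {3:m}
drop 5:m onto {4:l}
drop 6:h onto {4:l}
drop 7:i onto {5:m}
drop 8:h onto {6:h}
drop 9:j onto {7:i}
drop 10:k onto {8:h}
ground layer = {0:l, 1:j}
drop-orders for the pieces not yet dropped (sum over which currently-grounded one goes next):
  1 to go: {9} 1  {10} 1
  2 to go: {7,9} 1  {8,10} 1  {9,10} 2
  3 to go: {5,7,9} 1  {6,8,10} 1  {7,9,10} 3  {8,9,10} 3
  4 to go: {5,7,9,10} 4  {6,8,9,10} 4  {7,8,9,10} 6
  5 to go: {5,7,8,9,10} 10  {6,7,8,9,10} 10
  6 to go: {5,6,7,8,9,10} 20
  7 to go: {4,5,6,7,8,9,10} 20
  8 to go: {3,4,5,6,7,8,9,10} 20
  9 to go: {2,3,4,5,6,7,8,9,10} 20
  if 0:l drops first: 20 orders
  if 1:j drops first: 20 orders
heap linearizations: 40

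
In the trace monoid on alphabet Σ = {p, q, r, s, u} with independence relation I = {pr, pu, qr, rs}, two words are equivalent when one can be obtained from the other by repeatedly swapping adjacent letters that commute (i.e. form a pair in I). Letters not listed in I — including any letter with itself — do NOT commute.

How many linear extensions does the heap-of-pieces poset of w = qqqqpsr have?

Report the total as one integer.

7

#0=q has no predecessor
#1=q depends on [0:q]
#2=q depends on [1:q]
#3=q depends on [2:q]
#4=p depends on [3:q]
#5=s depends on [4:p]
#6=r has no predecessor
sources: [0:q, 6:r]
N(rest) = Σ N(rest − s) over sources s of rest; N(one piece) = 1:
  size 1 → [5]=1  [6]=1
  size 2 → [4,5]=1  [5,6]=2
  size 3 → [3,4,5]=1  [4,5,6]=3
  size 4 → [2,3,4,5]=1  [3,4,5,6]=4
  size 5 → [1,2,3,4,5]=1  [2,3,4,5,6]=5
  first=0(q) contributes 6
  first=6(r) contributes 1
|[w]| = 7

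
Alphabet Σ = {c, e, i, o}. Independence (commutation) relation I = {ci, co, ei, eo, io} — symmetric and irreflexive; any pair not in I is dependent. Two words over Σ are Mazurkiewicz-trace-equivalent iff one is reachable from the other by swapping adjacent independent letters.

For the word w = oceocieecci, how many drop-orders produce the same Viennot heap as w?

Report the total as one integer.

0(o) covers ∅
1(c) covers ∅
2(e) covers 1:c
3(o) covers 0:o
4(c) covers 2:e
5(i) covers ∅
6(e) covers 4:c
7(e) covers 6:e
8(c) covers 7:e
9(c) covers 8:c
10(i) covers 5:i
floor of heap: 0:o, 1:c, 5:i
completions by unplaced set U, small U first (add the entries for U minus each lowest piece of U):
  |U|=1: {3}:1  {9}:1  {10}:1
  |U|=2: {0,3}:1  {3,9}:2  {3,10}:2  {5,10}:1  {8,9}:1  {9,10}:2
  |U|=3: {0,3,9}:3  {0,3,10}:3  {3,5,10}:3  {3,8,9}:3  {3,9,10}:6  {5,9,10}:3  {7,8,9}:1  {8,9,10}:3
  |U|=4: {0,3,5,10}:6  {0,3,8,9}:6  {0,3,9,10}:12  {3,5,9,10}:12  {3,7,8,9}:4  {3,8,9,10}:12  {5,8,9,10}:6  {6,7,8,9}:1  {7,8,9,10}:4
  |U|=5: {0,3,5,9,10}:30  {0,3,7,8,9}:10  {0,3,8,9,10}:30  {3,5,8,9,10}:30  {3,6,7,8,9}:5  {3,7,8,9,10}:20  {4,6,7,8,9}:1  {5,7,8,9,10}:10  {6,7,8,9,10}:5
  |U|=6: {0,3,5,8,9,10}:90  {0,3,6,7,8,9}:15  {0,3,7,8,9,10}:60  {2,4,6,7,8,9}:1  {3,4,6,7,8,9}:6  {3,5,7,8,9,10}:60  {3,6,7,8,9,10}:30  {4,6,7,8,9,10}:6  {5,6,7,8,9,10}:15
  |U|=7: {0,3,4,6,7,8,9}:21  {0,3,5,7,8,9,10}:210  {0,3,6,7,8,9,10}:105  {1,2,4,6,7,8,9}:1  {2,3,4,6,7,8,9}:7  {2,4,6,7,8,9,10}:7  {3,4,6,7,8,9,10}:42  {3,5,6,7,8,9,10}:105  {4,5,6,7,8,9,10}:21
  |U|=8: {0,2,3,4,6,7,8,9}:28  {0,3,4,6,7,8,9,10}:168  {0,3,5,6,7,8,9,10}:420  {1,2,3,4,6,7,8,9}:8  {1,2,4,6,7,8,9,10}:8  {2,3,4,6,7,8,9,10}:56  {2,4,5,6,7,8,9,10}:28  {3,4,5,6,7,8,9,10}:168
  |U|=9: {0,1,2,3,4,6,7,8,9}:36  {0,2,3,4,6,7,8,9,10}:252  {0,3,4,5,6,7,8,9,10}:756  {1,2,3,4,6,7,8,9,10}:72  {1,2,4,5,6,7,8,9,10}:36  {2,3,4,5,6,7,8,9,10}:252
  start at 0(o): 360
  start at 1(c): 1260
  start at 5(i): 360
sum over floor = 1980

1980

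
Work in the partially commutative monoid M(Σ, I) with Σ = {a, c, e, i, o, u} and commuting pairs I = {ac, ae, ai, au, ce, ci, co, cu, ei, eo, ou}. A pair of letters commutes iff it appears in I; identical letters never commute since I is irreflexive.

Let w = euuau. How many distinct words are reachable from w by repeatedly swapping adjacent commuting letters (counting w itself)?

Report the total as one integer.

5

piece 0:e — minimal
piece 1:u rests on {0:e}
piece 2:u rests on {1:u}
piece 3:a — minimal
piece 4:u rests on {2:u}
minimal pieces: {0:e, 3:a}
ways to finish when only these pieces remain (= sum over removing one remaining piece with nothing left below it):
  1 left: {3}→1  {4}→1
  2 left: {2,4}→1  {3,4}→2
  3 left: {1,2,4}→1  {2,3,4}→3
  placing 0:e first → 4 extensions
  placing 3:a first → 1 extensions
total linear extensions = 5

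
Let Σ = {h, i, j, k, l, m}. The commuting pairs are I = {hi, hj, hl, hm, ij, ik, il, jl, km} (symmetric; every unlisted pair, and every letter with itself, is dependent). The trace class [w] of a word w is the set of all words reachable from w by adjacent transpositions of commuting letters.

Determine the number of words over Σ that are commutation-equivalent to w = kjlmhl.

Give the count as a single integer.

#0=k has no predecessor
#1=j depends on [0:k]
#2=l depends on [0:k]
#3=m depends on [1:j, 2:l]
#4=h depends on [0:k]
#5=l depends on [3:m]
sources: [0:k]
N(rest) = Σ N(rest − s) over sources s of rest; N(one piece) = 1:
  size 1 → [4]=1  [5]=1
  size 2 → [3,5]=1  [4,5]=2
  size 3 → [1,3,5]=1  [2,3,5]=1  [3,4,5]=3
  size 4 → [1,2,3,5]=2  [1,3,4,5]=4  [2,3,4,5]=4
  first=0(k) contributes 10

10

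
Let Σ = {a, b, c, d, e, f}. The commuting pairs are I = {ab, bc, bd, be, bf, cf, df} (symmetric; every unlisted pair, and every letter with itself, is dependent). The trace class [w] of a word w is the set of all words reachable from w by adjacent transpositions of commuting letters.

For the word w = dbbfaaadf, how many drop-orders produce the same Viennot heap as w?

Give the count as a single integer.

#0=d has no predecessor
#1=b has no predecessor
#2=b depends on [1:b]
#3=f has no predecessor
#4=a depends on [0:d, 3:f]
#5=a depends on [4:a]
#6=a depends on [5:a]
#7=d depends on [6:a]
#8=f depends on [6:a]
sources: [0:d, 1:b, 3:f]
N(rest) = Σ N(rest − s) over sources s of rest; N(one piece) = 1:
  size 1 → [2]=1  [7]=1  [8]=1
  size 2 → [1,2]=1  [2,7]=2  [2,8]=2  [7,8]=2
  size 3 → [1,2,7]=3  [1,2,8]=3  [2,7,8]=6  [6,7,8]=2
  size 4 → [1,2,7,8]=12  [2,6,7,8]=8  [5,6,7,8]=2
  size 5 → [1,2,6,7,8]=20  [2,5,6,7,8]=10  [4,5,6,7,8]=2
  size 6 → [0,4,5,6,7,8]=2  [1,2,5,6,7,8]=30  [2,4,5,6,7,8]=12  [3,4,5,6,7,8]=2
  size 7 → [0,2,4,5,6,7,8]=14  [0,3,4,5,6,7,8]=4  [1,2,4,5,6,7,8]=42  [2,3,4,5,6,7,8]=14
  first=0(d) contributes 56
  first=1(b) contributes 32
  first=3(f) contributes 56
|[w]| = 144

144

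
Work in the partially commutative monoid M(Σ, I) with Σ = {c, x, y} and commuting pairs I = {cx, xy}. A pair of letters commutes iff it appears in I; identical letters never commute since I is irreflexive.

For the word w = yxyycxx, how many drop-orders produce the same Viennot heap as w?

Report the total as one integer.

35

drop 0:y onto floor
drop 1:x onto floor
drop 2:y onto {0:y}
drop 3:y onto {2:y}
drop 4:c onto {3:y}
drop 5:x onto {1:x}
drop 6:x onto {5:x}
ground layer = {0:y, 1:x}
drop-orders for the pieces not yet dropped (sum over which currently-grounded one goes next):
  1 to go: {4} 1  {6} 1
  2 to go: {3,4} 1  {4,6} 2  {5,6} 1
  3 to go: {1,5,6} 1  {2,3,4} 1  {3,4,6} 3  {4,5,6} 3
  4 to go: {0,2,3,4} 1  {1,4,5,6} 4  {2,3,4,6} 4  {3,4,5,6} 6
  5 to go: {0,2,3,4,6} 5  {1,3,4,5,6} 10  {2,3,4,5,6} 10
  if 0:y drops first: 20 orders
  if 1:x drops first: 15 orders
heap linearizations: 35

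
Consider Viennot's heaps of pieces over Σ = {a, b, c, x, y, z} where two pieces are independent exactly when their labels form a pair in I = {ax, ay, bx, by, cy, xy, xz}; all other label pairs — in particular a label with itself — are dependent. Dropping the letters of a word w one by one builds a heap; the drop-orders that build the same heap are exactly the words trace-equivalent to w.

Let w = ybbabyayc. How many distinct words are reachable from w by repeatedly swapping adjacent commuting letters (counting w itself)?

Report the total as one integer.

#0=y has no predecessor
#1=b has no predecessor
#2=b depends on [1:b]
#3=a depends on [2:b]
#4=b depends on [3:a]
#5=y depends on [0:y]
#6=a depends on [4:b]
#7=y depends on [5:y]
#8=c depends on [6:a]
sources: [0:y, 1:b]
N(rest) = Σ N(rest − s) over sources s of rest; N(one piece) = 1:
  size 1 → [7]=1  [8]=1
  size 2 → [5,7]=1  [6,8]=1  [7,8]=2
  size 3 → [0,5,7]=1  [4,6,8]=1  [5,7,8]=3  [6,7,8]=3
  size 4 → [0,5,7,8]=4  [3,4,6,8]=1  [4,6,7,8]=4  [5,6,7,8]=6
  size 5 → [0,5,6,7,8]=10  [2,3,4,6,8]=1  [3,4,6,7,8]=5  [4,5,6,7,8]=10
  size 6 → [0,4,5,6,7,8]=20  [1,2,3,4,6,8]=1  [2,3,4,6,7,8]=6  [3,4,5,6,7,8]=15
  size 7 → [0,3,4,5,6,7,8]=35  [1,2,3,4,6,7,8]=7  [2,3,4,5,6,7,8]=21
  first=0(y) contributes 28
  first=1(b) contributes 56
|[w]| = 84

84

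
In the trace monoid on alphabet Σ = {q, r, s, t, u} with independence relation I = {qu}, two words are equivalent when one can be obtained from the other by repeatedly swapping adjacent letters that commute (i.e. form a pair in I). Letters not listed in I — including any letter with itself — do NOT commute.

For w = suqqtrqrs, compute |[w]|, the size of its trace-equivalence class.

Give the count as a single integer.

3

#0=s has no predecessor
#1=u depends on [0:s]
#2=q depends on [0:s]
#3=q depends on [2:q]
#4=t depends on [1:u, 3:q]
#5=r depends on [4:t]
#6=q depends on [5:r]
#7=r depends on [6:q]
#8=s depends on [7:r]
sources: [0:s]
N(rest) = Σ N(rest − s) over sources s of rest; N(one piece) = 1:
  size 1 → [8]=1
  size 2 → [7,8]=1
  size 3 → [6,7,8]=1
  size 4 → [5,6,7,8]=1
  size 5 → [4,5,6,7,8]=1
  size 6 → [1,4,5,6,7,8]=1  [3,4,5,6,7,8]=1
  size 7 → [1,3,4,5,6,7,8]=2  [2,3,4,5,6,7,8]=1
  first=0(s) contributes 3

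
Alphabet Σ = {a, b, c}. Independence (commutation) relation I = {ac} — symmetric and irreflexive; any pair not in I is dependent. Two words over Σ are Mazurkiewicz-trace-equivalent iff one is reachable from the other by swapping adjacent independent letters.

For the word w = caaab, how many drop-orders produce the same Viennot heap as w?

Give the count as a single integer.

0(c) covers ∅
1(a) covers ∅
2(a) covers 1:a
3(a) covers 2:a
4(b) covers 0:c, 3:a
floor of heap: 0:c, 1:a
completions by unplaced set U, small U first (add the entries for U minus each lowest piece of U):
  |U|=1: {4}:1
  |U|=2: {0,4}:1  {3,4}:1
  |U|=3: {0,3,4}:2  {2,3,4}:1
  start at 0(c): 1
  start at 1(a): 3
sum over floor = 4

4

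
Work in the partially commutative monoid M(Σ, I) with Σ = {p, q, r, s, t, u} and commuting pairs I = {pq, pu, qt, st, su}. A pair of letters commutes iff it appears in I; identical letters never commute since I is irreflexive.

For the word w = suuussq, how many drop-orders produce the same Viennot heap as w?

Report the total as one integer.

20

0(s) covers ∅
1(u) covers ∅
2(u) covers 1:u
3(u) covers 2:u
4(s) covers 0:s
5(s) covers 4:s
6(q) covers 3:u, 5:s
floor of heap: 0:s, 1:u
completions by unplaced set U, small U first (add the entries for U minus each lowest piece of U):
  |U|=1: {6}:1
  |U|=2: {3,6}:1  {5,6}:1
  |U|=3: {2,3,6}:1  {3,5,6}:2  {4,5,6}:1
  |U|=4: {0,4,5,6}:1  {1,2,3,6}:1  {2,3,5,6}:3  {3,4,5,6}:3
  |U|=5: {0,3,4,5,6}:4  {1,2,3,5,6}:4  {2,3,4,5,6}:6
  start at 0(s): 10
  start at 1(u): 10
sum over floor = 20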